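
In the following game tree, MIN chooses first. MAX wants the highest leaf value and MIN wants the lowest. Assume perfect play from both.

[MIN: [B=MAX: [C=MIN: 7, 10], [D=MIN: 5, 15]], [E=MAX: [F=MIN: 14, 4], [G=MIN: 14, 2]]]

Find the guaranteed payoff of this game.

4

C (MIN): min(7, 10) = 7
D (MIN): min(5, 15) = 5
B (MAX): max(7, 5) = 7
F (MIN): min(14, 4) = 4
G (MIN): min(14, 2) = 2
E (MAX): max(4, 2) = 4
Root (MIN): min(7, 4) = 4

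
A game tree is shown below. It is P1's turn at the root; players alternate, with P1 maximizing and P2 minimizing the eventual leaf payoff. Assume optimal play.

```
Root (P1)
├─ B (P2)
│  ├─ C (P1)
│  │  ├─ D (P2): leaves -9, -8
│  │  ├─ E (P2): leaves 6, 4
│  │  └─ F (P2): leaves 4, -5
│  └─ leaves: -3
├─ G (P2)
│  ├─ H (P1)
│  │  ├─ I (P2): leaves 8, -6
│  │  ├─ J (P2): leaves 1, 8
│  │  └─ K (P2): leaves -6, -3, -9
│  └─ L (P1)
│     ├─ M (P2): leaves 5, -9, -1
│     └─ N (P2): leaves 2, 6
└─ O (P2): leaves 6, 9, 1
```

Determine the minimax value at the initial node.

D (P2): min(-9, -8) = -9
E (P2): min(6, 4) = 4
F (P2): min(4, -5) = -5
C (P1): max(-9, 4, -5) = 4
B (P2): min(4, -3) = -3
I (P2): min(8, -6) = -6
J (P2): min(1, 8) = 1
K (P2): min(-6, -3, -9) = -9
H (P1): max(-6, 1, -9) = 1
M (P2): min(5, -9, -1) = -9
N (P2): min(2, 6) = 2
L (P1): max(-9, 2) = 2
G (P2): min(1, 2) = 1
O (P2): min(6, 9, 1) = 1
Root (P1): max(-3, 1, 1) = 1

1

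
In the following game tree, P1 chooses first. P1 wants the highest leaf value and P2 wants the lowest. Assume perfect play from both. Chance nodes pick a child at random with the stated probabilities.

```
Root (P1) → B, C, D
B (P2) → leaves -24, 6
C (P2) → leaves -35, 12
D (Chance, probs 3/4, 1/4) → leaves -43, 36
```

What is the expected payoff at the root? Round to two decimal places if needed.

-23.25

B (P2): min(-24, 6) = -24
C (P2): min(-35, 12) = -35
D (Chance): 3/4·-43 + 1/4·36 = -23.25
Root (P1): max(-24, -35, -23.25) = -23.25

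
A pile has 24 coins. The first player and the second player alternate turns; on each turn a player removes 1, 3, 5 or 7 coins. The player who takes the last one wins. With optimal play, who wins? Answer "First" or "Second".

Second

i:   0  1  2  3  4  5  6  7  8  9 10 11 12 13 14 15 16 17 18 19 20 21 22 23 24
     L  W  L  W  L  W  L  W  L  W  L  W  L  W  L  W  L  W  L  W  L  W  L  W  L
Position 24 is L, so the second player wins.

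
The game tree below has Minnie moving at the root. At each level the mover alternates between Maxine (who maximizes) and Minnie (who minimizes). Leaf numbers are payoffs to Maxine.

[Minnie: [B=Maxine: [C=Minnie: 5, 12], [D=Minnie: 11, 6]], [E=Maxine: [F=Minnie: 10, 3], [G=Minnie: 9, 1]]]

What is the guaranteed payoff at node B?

6

C: min(5, 12) = 5
D: min(11, 6) = 6
B: max(5, 6) = 6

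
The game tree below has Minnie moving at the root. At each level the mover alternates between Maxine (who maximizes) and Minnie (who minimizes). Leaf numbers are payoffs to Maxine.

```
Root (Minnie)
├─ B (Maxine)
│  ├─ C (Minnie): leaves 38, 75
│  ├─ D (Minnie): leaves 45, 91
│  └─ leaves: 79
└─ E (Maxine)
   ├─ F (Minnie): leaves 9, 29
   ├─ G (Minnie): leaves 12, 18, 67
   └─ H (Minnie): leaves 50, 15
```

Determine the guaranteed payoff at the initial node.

15

C (Minnie): min(38, 75) = 38
D (Minnie): min(45, 91) = 45
B (Maxine): max(38, 45, 79) = 79
F (Minnie): min(9, 29) = 9
G (Minnie): min(12, 18, 67) = 12
H (Minnie): min(50, 15) = 15
E (Maxine): max(9, 12, 15) = 15
Root (Minnie): min(79, 15) = 15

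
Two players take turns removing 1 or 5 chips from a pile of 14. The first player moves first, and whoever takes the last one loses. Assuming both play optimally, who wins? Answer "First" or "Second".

i:   0  1  2  3  4  5  6  7  8  9 10 11 12 13 14
     W  L  W  L  W  L  W  L  W  L  W  L  W  L  W
Position 14 is W, so the first player wins.

First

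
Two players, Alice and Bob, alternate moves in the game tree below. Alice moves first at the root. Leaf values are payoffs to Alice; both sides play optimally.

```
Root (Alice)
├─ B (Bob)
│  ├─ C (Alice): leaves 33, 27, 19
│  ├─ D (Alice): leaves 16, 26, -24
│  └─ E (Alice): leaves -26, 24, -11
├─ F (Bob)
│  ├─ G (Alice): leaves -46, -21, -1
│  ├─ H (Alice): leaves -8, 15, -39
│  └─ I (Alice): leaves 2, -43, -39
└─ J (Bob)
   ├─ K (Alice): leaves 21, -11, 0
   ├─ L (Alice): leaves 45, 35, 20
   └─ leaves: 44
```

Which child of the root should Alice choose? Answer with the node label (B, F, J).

C (Alice): max(33, 27, 19) = 33
D (Alice): max(16, 26, -24) = 26
E (Alice): max(-26, 24, -11) = 24
B (Bob): min(33, 26, 24) = 24
G (Alice): max(-46, -21, -1) = -1
H (Alice): max(-8, 15, -39) = 15
I (Alice): max(2, -43, -39) = 2
F (Bob): min(-1, 15, 2) = -1
K (Alice): max(21, -11, 0) = 21
L (Alice): max(45, 35, 20) = 45
J (Bob): min(21, 45, 44) = 21
Root (Alice): max(24, -1, 21) = 24
Alice picks the child with the highest value: B (value 24).

B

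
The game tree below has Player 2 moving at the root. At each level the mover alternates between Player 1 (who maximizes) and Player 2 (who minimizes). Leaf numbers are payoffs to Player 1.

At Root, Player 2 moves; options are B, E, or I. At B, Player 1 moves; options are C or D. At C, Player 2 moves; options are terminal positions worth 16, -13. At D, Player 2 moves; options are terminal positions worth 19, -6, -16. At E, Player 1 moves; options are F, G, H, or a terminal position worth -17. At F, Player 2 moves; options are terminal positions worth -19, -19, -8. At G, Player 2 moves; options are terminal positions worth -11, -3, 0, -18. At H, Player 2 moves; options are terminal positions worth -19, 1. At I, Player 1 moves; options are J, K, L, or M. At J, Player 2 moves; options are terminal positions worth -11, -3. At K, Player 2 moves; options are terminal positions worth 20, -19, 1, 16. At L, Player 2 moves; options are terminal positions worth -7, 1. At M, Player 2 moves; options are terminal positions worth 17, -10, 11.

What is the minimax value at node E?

-17

F: min(-19, -19, -8) = -19
G: min(-11, -3, 0, -18) = -18
H: min(-19, 1) = -19
E: max(-19, -18, -19, -17) = -17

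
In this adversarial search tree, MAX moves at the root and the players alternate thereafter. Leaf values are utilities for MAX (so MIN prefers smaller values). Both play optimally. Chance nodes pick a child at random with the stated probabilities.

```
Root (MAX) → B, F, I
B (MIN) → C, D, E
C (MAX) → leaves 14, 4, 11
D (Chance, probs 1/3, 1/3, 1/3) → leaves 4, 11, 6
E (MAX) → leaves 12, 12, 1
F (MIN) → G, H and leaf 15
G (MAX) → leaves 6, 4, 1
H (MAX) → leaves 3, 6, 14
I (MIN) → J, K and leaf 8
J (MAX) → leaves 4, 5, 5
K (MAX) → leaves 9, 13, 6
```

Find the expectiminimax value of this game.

C (MAX): max(14, 4, 11) = 14
D (Chance): 1/3·4 + 1/3·11 + 1/3·6 = 7
E (MAX): max(12, 12, 1) = 12
B (MIN): min(14, 7, 12) = 7
G (MAX): max(6, 4, 1) = 6
H (MAX): max(3, 6, 14) = 14
F (MIN): min(6, 14, 15) = 6
J (MAX): max(4, 5, 5) = 5
K (MAX): max(9, 13, 6) = 13
I (MIN): min(5, 13, 8) = 5
Root (MAX): max(7, 6, 5) = 7

7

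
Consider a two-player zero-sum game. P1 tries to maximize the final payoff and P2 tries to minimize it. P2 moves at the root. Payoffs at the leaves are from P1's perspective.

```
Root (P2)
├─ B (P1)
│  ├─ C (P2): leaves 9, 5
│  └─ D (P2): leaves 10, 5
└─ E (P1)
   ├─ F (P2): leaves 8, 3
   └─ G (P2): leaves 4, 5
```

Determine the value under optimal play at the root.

4

C (P2): min(9, 5) = 5
D (P2): min(10, 5) = 5
B (P1): max(5, 5) = 5
F (P2): min(8, 3) = 3
G (P2): min(4, 5) = 4
E (P1): max(3, 4) = 4
Root (P2): min(5, 4) = 4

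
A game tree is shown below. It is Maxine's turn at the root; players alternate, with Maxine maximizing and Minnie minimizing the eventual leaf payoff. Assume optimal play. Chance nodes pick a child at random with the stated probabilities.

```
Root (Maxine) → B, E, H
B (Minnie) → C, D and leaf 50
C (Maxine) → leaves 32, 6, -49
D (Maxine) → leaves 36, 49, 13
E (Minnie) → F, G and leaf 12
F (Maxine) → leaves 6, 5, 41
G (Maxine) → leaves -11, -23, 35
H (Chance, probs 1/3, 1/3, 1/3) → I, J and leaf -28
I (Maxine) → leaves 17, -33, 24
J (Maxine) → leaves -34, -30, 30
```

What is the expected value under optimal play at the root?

32

C (Maxine): max(32, 6, -49) = 32
D (Maxine): max(36, 49, 13) = 49
B (Minnie): min(32, 49, 50) = 32
F (Maxine): max(6, 5, 41) = 41
G (Maxine): max(-11, -23, 35) = 35
E (Minnie): min(41, 35, 12) = 12
I (Maxine): max(17, -33, 24) = 24
J (Maxine): max(-34, -30, 30) = 30
H (Chance): 1/3·24 + 1/3·30 + 1/3·-28 = 8.67
Root (Maxine): max(32, 12, 8.67) = 32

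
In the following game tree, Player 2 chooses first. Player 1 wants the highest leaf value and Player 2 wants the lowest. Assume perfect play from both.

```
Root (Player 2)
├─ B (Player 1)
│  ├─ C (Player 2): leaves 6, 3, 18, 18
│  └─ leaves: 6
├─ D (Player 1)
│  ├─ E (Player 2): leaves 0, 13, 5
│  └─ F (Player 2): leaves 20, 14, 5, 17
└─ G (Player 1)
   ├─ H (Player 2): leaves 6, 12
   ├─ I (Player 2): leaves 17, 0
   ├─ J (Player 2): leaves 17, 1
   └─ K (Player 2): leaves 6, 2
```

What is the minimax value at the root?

C (Player 2): min(6, 3, 18, 18) = 3
B (Player 1): max(3, 6) = 6
E (Player 2): min(0, 13, 5) = 0
F (Player 2): min(20, 14, 5, 17) = 5
D (Player 1): max(0, 5) = 5
H (Player 2): min(6, 12) = 6
I (Player 2): min(17, 0) = 0
J (Player 2): min(17, 1) = 1
K (Player 2): min(6, 2) = 2
G (Player 1): max(6, 0, 1, 2) = 6
Root (Player 2): min(6, 5, 6) = 5

5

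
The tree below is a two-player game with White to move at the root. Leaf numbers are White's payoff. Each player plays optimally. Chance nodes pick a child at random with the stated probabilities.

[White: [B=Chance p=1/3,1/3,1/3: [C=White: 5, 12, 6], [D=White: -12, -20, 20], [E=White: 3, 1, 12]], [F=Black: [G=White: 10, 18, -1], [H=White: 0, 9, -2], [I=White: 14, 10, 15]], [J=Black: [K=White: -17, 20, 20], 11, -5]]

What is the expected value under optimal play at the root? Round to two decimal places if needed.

14.67

C (White): max(5, 12, 6) = 12
D (White): max(-12, -20, 20) = 20
E (White): max(3, 1, 12) = 12
B (Chance): 1/3·12 + 1/3·20 + 1/3·12 = 14.67
G (White): max(10, 18, -1) = 18
H (White): max(0, 9, -2) = 9
I (White): max(14, 10, 15) = 15
F (Black): min(18, 9, 15) = 9
K (White): max(-17, 20, 20) = 20
J (Black): min(20, 11, -5) = -5
Root (White): max(14.67, 9, -5) = 14.67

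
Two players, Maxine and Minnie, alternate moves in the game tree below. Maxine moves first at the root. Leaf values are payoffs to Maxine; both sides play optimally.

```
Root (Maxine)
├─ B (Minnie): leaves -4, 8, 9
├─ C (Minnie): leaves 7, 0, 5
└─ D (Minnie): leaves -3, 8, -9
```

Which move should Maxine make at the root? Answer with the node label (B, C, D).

C

B (Minnie): min(-4, 8, 9) = -4
C (Minnie): min(7, 0, 5) = 0
D (Minnie): min(-3, 8, -9) = -9
Root (Maxine): max(-4, 0, -9) = 0
Maxine picks the child with the highest value: C (value 0).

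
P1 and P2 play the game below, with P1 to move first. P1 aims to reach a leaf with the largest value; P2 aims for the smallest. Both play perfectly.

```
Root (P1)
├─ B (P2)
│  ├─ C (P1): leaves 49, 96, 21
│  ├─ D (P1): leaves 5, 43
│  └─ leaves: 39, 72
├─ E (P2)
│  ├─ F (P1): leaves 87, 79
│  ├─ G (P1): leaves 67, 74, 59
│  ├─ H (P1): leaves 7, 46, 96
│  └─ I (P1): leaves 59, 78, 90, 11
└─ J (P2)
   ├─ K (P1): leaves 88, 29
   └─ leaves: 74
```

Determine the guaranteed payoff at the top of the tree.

74

C (P1): max(49, 96, 21) = 96
D (P1): max(5, 43) = 43
B (P2): min(96, 43, 39, 72) = 39
F (P1): max(87, 79) = 87
G (P1): max(67, 74, 59) = 74
H (P1): max(7, 46, 96) = 96
I (P1): max(59, 78, 90, 11) = 90
E (P2): min(87, 74, 96, 90) = 74
K (P1): max(88, 29) = 88
J (P2): min(88, 74) = 74
Root (P1): max(39, 74, 74) = 74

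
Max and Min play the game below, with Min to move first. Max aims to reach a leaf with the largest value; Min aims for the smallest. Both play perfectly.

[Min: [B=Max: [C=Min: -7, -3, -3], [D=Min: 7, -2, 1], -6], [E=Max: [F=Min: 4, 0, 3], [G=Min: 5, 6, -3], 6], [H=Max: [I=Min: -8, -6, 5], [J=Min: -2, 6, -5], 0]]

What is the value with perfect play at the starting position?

-2

C (Min): min(-7, -3, -3) = -7
D (Min): min(7, -2, 1) = -2
B (Max): max(-7, -2, -6) = -2
F (Min): min(4, 0, 3) = 0
G (Min): min(5, 6, -3) = -3
E (Max): max(0, -3, 6) = 6
I (Min): min(-8, -6, 5) = -8
J (Min): min(-2, 6, -5) = -5
H (Max): max(-8, -5, 0) = 0
Root (Min): min(-2, 6, 0) = -2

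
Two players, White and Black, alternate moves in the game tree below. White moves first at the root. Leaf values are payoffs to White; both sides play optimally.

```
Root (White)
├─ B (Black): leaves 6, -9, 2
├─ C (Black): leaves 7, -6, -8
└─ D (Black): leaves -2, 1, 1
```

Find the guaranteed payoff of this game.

B (Black): min(6, -9, 2) = -9
C (Black): min(7, -6, -8) = -8
D (Black): min(-2, 1, 1) = -2
Root (White): max(-9, -8, -2) = -2

-2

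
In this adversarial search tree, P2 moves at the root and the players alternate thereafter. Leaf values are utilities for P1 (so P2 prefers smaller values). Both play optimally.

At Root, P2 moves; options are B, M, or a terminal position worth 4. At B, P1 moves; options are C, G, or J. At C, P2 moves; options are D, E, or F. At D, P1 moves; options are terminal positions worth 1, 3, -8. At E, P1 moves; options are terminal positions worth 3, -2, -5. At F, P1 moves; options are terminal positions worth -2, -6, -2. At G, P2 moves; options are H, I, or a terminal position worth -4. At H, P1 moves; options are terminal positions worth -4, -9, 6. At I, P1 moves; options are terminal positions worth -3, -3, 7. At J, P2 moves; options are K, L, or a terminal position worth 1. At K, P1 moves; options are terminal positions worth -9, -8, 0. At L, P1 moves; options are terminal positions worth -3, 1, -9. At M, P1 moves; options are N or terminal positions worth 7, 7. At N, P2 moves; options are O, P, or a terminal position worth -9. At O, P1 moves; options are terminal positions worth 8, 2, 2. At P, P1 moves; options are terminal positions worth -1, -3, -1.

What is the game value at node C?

D: max(1, 3, -8) = 3
E: max(3, -2, -5) = 3
F: max(-2, -6, -2) = -2
C: min(3, 3, -2) = -2

-2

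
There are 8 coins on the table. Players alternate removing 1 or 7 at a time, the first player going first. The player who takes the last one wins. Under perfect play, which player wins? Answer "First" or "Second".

Second

Mark each pile size as W (mover wins) or L (mover loses):
i:   0  1  2  3  4  5  6  7  8
     L  W  L  W  L  W  L  W  L
Position 8 is L, so the second player wins.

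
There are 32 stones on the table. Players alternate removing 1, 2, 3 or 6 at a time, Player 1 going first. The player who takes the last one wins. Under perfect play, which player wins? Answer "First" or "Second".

Second

W/L table (W = player to move can force a win):
i:   0  1  2  3  4  5  6  7  8  9 10 11 12 13 14 15 16 17 18 19 20 21 22 23 24 25 26 27 28 29 30 31 32
     L  W  W  W  L  W  W  W  L  W  W  W  L  W  W  W  L  W  W  W  L  W  W  W  L  W  W  W  L  W  W  W  L
Position 32 is L, so the second player wins.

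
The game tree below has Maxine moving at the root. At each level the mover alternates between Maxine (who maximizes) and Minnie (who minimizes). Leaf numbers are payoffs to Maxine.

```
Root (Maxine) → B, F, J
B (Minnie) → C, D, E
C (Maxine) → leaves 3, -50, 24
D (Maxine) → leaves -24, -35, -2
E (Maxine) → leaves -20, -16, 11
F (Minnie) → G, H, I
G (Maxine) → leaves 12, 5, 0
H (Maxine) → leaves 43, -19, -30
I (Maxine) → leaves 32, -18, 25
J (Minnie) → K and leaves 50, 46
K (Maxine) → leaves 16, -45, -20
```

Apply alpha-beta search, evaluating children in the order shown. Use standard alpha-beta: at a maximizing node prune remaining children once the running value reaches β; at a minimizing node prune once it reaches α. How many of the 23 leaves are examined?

C [α=-∞,β=+∞]: v=24
D [α=-∞,β=24]: v=-2
E [α=-∞,β=-2]: v=11
B [α=-∞,β=+∞]: v=-2
G [α=-2,β=+∞]: v=12
H [α=-2,β=12]: v=43 after child 1 ≥ β → β-cutoff, skip 2
I [α=-2,β=12]: v=32 after child 1 ≥ β → β-cutoff, skip 2
F [α=-2,β=+∞]: v=12
K [α=12,β=+∞]: v=16
J [α=12,β=+∞]: v=16
Root [α=-∞,β=+∞]: v=16
Leaves evaluated: 19 of 23.

19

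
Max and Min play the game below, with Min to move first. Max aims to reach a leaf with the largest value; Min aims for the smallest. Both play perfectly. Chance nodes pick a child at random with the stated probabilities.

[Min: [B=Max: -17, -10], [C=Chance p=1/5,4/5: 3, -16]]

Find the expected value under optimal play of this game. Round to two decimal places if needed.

-12.2

B (Max): max(-17, -10) = -10
C (Chance): 1/5·3 + 4/5·-16 = -12.2
Root (Min): min(-10, -12.2) = -12.2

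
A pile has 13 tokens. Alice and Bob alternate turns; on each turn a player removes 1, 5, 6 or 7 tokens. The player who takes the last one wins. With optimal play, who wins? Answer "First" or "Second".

First

Positions where the player to move wins (W) vs loses (L):
i:   0  1  2  3  4  5  6  7  8  9 10 11 12 13
     L  W  L  W  L  W  W  W  W  W  W  W  L  W
Position 13 is W, so the first player wins.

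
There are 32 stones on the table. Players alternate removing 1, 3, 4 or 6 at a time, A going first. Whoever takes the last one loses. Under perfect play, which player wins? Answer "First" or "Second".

Mark each pile size as W (mover wins) or L (mover loses):
i:   0  1  2  3  4  5  6  7  8  9 10 11 12 13 14 15 16 17 18 19 20 21 22 23 24 25 26 27 28 29 30 31 32
     W  L  W  L  W  W  W  W  L  W  L  W  W  W  W  L  W  L  W  W  W  W  L  W  L  W  W  W  W  L  W  L  W
Position 32 is W, so the first player wins.

First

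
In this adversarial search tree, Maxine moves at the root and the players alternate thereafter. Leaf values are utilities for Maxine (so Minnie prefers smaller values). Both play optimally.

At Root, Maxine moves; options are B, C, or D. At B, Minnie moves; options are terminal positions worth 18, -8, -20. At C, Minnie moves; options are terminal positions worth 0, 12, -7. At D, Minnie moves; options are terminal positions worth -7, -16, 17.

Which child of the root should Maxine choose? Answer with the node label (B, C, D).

C

B (Minnie): min(18, -8, -20) = -20
C (Minnie): min(0, 12, -7) = -7
D (Minnie): min(-7, -16, 17) = -16
Root (Maxine): max(-20, -7, -16) = -7
Maxine picks the child with the highest value: C (value -7).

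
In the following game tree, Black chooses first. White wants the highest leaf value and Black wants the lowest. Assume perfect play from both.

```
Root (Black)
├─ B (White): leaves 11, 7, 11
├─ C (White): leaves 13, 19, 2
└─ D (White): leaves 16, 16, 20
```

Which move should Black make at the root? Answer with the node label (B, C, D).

B (White): max(11, 7, 11) = 11
C (White): max(13, 19, 2) = 19
D (White): max(16, 16, 20) = 20
Root (Black): min(11, 19, 20) = 11
Black picks the child with the lowest value: B (value 11).

B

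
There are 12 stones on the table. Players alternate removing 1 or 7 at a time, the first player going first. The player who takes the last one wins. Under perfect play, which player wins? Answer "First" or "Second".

Second

Compute winning (W) and losing (L) positions by backward induction:
i:   0  1  2  3  4  5  6  7  8  9 10 11 12
     L  W  L  W  L  W  L  W  L  W  L  W  L
Position 12 is L, so the second player wins.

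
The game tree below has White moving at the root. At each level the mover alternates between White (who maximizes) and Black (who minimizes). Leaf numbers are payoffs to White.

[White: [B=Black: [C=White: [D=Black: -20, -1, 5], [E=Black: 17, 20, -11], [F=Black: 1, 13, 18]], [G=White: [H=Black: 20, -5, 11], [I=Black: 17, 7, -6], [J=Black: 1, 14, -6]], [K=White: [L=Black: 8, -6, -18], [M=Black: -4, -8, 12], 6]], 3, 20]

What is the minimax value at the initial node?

20

D (Black): min(-20, -1, 5) = -20
E (Black): min(17, 20, -11) = -11
F (Black): min(1, 13, 18) = 1
C (White): max(-20, -11, 1) = 1
H (Black): min(20, -5, 11) = -5
I (Black): min(17, 7, -6) = -6
J (Black): min(1, 14, -6) = -6
G (White): max(-5, -6, -6) = -5
L (Black): min(8, -6, -18) = -18
M (Black): min(-4, -8, 12) = -8
K (White): max(-18, -8, 6) = 6
B (Black): min(1, -5, 6) = -5
Root (White): max(-5, 3, 20) = 20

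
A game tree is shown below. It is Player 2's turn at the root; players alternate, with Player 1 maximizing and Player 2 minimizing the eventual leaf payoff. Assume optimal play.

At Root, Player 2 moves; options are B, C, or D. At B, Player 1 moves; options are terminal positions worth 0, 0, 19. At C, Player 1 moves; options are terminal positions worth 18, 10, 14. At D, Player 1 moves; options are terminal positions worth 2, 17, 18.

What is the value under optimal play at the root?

B (Player 1): max(0, 0, 19) = 19
C (Player 1): max(18, 10, 14) = 18
D (Player 1): max(2, 17, 18) = 18
Root (Player 2): min(19, 18, 18) = 18

18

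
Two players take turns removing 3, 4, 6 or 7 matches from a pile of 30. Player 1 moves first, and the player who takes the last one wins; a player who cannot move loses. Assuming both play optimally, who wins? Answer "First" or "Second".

Second

Compute winning (W) and losing (L) positions by backward induction:
i:   0  1  2  3  4  5  6  7  8  9 10 11 12 13 14 15 16 17 18 19 20 21 22 23 24 25 26 27 28 29 30
     L  L  L  W  W  W  W  W  W  W  L  L  L  W  W  W  W  W  W  W  L  L  L  W  W  W  W  W  W  W  L
Position 30 is L, so the second player wins.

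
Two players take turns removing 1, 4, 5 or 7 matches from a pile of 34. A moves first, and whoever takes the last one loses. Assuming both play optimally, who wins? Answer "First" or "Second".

First

Compute winning (W) and losing (L) positions by backward induction:
i:   0  1  2  3  4  5  6  7  8  9 10 11 12 13 14 15 16 17 18 19 20 21 22 23 24 25 26 27 28 29 30 31 32 33 34
     W  L  W  L  W  W  W  W  W  L  W  L  W  W  W  W  W  L  W  L  W  W  W  W  W  L  W  L  W  W  W  W  W  L  W
Position 34 is W, so the first player wins.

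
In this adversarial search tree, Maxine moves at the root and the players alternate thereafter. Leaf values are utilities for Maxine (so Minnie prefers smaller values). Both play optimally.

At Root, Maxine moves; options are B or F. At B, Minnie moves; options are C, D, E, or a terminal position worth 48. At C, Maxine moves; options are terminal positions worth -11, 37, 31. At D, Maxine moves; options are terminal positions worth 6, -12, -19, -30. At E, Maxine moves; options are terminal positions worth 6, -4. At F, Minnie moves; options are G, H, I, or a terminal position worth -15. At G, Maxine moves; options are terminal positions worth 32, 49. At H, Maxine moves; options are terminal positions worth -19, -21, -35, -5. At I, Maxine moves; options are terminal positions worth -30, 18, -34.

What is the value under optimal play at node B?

6

C: max(-11, 37, 31) = 37
D: max(6, -12, -19, -30) = 6
E: max(6, -4) = 6
B: min(37, 6, 6, 48) = 6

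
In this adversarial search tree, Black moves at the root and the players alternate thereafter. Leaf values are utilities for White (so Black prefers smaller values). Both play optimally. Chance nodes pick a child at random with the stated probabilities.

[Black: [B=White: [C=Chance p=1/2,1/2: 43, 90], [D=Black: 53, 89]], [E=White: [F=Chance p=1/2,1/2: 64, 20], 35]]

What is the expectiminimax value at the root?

C (Chance): 1/2·43 + 1/2·90 = 66.5
D (Black): min(53, 89) = 53
B (White): max(66.5, 53) = 66.5
F (Chance): 1/2·64 + 1/2·20 = 42
E (White): max(42, 35) = 42
Root (Black): min(66.5, 42) = 42

42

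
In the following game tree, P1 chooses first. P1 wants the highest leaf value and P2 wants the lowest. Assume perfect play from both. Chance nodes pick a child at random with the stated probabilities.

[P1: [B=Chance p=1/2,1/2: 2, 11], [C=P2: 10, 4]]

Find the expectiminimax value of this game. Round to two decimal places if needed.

B (Chance): 1/2·2 + 1/2·11 = 6.5
C (P2): min(10, 4) = 4
Root (P1): max(6.5, 4) = 6.5

6.5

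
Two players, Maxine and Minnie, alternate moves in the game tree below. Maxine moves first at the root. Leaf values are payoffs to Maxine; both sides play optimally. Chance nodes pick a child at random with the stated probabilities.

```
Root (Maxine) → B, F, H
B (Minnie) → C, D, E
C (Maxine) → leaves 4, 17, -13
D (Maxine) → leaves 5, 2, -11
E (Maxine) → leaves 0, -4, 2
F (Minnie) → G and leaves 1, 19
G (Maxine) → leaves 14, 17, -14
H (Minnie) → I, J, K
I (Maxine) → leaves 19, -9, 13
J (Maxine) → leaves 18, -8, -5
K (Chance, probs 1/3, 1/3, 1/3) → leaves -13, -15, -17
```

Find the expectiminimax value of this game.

C (Maxine): max(4, 17, -13) = 17
D (Maxine): max(5, 2, -11) = 5
E (Maxine): max(0, -4, 2) = 2
B (Minnie): min(17, 5, 2) = 2
G (Maxine): max(14, 17, -14) = 17
F (Minnie): min(17, 1, 19) = 1
I (Maxine): max(19, -9, 13) = 19
J (Maxine): max(18, -8, -5) = 18
K (Chance): 1/3·-13 + 1/3·-15 + 1/3·-17 = -15
H (Minnie): min(19, 18, -15) = -15
Root (Maxine): max(2, 1, -15) = 2

2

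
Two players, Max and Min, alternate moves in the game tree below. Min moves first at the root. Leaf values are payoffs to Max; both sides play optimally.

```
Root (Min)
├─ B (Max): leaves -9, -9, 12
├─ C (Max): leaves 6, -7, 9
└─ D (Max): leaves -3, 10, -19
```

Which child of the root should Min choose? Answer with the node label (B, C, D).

B (Max): max(-9, -9, 12) = 12
C (Max): max(6, -7, 9) = 9
D (Max): max(-3, 10, -19) = 10
Root (Min): min(12, 9, 10) = 9
Min picks the child with the lowest value: C (value 9).

C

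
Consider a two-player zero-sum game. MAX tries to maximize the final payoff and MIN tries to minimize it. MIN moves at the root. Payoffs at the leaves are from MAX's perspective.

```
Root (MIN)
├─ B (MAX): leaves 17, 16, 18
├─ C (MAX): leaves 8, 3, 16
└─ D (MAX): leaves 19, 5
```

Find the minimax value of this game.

B (MAX): max(17, 16, 18) = 18
C (MAX): max(8, 3, 16) = 16
D (MAX): max(19, 5) = 19
Root (MIN): min(18, 16, 19) = 16

16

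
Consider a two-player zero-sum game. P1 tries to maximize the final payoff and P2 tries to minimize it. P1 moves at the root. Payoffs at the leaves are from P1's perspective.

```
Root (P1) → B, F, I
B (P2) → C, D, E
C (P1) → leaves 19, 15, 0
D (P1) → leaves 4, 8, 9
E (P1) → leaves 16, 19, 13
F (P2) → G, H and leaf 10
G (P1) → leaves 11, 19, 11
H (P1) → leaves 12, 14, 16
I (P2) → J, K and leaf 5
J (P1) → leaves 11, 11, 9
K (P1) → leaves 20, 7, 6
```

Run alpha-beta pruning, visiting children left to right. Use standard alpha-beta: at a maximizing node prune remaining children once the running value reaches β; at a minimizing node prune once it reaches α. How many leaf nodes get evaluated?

C [α=-∞,β=+∞]: v=19
D [α=-∞,β=19]: v=9
E [α=-∞,β=9]: v=16 after child 1 ≥ β → β-cutoff, skip 2
B [α=-∞,β=+∞]: v=9
G [α=9,β=+∞]: v=19
H [α=9,β=19]: v=16
F [α=9,β=+∞]: v=10
J [α=10,β=+∞]: v=11
K [α=10,β=11]: v=20 after child 1 ≥ β → β-cutoff, skip 2
I [α=10,β=+∞]: v=5
Root [α=-∞,β=+∞]: v=10
Leaves evaluated: 19 of 23.

19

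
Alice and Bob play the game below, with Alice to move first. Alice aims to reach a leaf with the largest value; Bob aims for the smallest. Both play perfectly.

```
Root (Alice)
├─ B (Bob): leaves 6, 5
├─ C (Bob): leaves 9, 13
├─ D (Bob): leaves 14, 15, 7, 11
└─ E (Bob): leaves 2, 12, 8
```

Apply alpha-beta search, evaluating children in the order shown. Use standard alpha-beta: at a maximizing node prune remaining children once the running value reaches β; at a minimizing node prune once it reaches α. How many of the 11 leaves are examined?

8

B [α=-∞,β=+∞]: v=5
C [α=5,β=+∞]: v=9
D [α=9,β=+∞]: v=7 after child 3 ≤ α → α-cutoff, skip 1
E [α=9,β=+∞]: v=2 after child 1 ≤ α → α-cutoff, skip 2
Root [α=-∞,β=+∞]: v=9
Leaves evaluated: 8 of 11.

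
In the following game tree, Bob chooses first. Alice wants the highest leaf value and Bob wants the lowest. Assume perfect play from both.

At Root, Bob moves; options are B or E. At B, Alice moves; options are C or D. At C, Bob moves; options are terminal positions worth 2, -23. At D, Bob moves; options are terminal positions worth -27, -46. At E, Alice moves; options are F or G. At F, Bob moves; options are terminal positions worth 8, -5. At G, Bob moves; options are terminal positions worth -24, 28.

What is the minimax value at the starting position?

-23

C (Bob): min(2, -23) = -23
D (Bob): min(-27, -46) = -46
B (Alice): max(-23, -46) = -23
F (Bob): min(8, -5) = -5
G (Bob): min(-24, 28) = -24
E (Alice): max(-5, -24) = -5
Root (Bob): min(-23, -5) = -23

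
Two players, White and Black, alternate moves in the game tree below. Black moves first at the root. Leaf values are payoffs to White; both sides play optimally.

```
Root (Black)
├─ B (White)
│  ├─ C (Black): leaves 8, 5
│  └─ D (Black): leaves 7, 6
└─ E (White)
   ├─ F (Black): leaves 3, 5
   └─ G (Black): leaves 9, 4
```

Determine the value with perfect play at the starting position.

C (Black): min(8, 5) = 5
D (Black): min(7, 6) = 6
B (White): max(5, 6) = 6
F (Black): min(3, 5) = 3
G (Black): min(9, 4) = 4
E (White): max(3, 4) = 4
Root (Black): min(6, 4) = 4

4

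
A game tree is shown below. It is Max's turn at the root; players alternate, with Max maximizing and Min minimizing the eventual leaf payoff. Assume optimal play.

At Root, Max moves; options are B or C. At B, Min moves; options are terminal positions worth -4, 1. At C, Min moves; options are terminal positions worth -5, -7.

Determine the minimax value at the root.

B (Min): min(-4, 1) = -4
C (Min): min(-5, -7) = -7
Root (Max): max(-4, -7) = -4

-4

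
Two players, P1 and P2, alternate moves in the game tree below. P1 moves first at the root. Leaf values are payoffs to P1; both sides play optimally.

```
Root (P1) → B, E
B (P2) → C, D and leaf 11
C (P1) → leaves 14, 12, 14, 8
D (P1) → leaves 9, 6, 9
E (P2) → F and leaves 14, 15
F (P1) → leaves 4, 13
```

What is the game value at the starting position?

C (P1): max(14, 12, 14, 8) = 14
D (P1): max(9, 6, 9) = 9
B (P2): min(14, 9, 11) = 9
F (P1): max(4, 13) = 13
E (P2): min(13, 14, 15) = 13
Root (P1): max(9, 13) = 13

13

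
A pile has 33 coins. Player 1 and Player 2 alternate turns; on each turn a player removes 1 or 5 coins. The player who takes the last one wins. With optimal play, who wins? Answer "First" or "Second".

Positions where the player to move wins (W) vs loses (L):
i:   0  1  2  3  4  5  6  7  8  9 10 11 12 13 14 15 16 17 18 19 20 21 22 23 24 25 26 27 28 29 30 31 32 33
     L  W  L  W  L  W  L  W  L  W  L  W  L  W  L  W  L  W  L  W  L  W  L  W  L  W  L  W  L  W  L  W  L  W
Position 33 is W, so the first player wins.

First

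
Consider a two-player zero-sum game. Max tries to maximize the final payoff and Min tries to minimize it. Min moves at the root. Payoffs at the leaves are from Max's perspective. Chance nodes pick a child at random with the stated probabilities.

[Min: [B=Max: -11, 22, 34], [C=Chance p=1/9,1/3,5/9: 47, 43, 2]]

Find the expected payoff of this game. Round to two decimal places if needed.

20.67

B (Max): max(-11, 22, 34) = 34
C (Chance): 1/9·47 + 1/3·43 + 5/9·2 = 20.67
Root (Min): min(34, 20.67) = 20.67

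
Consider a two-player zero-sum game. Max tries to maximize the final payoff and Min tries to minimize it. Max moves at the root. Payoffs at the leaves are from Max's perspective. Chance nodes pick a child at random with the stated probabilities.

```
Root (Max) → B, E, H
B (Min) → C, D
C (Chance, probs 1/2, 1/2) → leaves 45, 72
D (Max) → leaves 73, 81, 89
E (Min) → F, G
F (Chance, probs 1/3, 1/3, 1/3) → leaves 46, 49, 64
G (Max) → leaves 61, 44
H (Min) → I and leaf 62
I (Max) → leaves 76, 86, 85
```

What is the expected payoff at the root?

62

C (Chance): 1/2·45 + 1/2·72 = 58.5
D (Max): max(73, 81, 89) = 89
B (Min): min(58.5, 89) = 58.5
F (Chance): 1/3·46 + 1/3·49 + 1/3·64 = 53
G (Max): max(61, 44) = 61
E (Min): min(53, 61) = 53
I (Max): max(76, 86, 85) = 86
H (Min): min(86, 62) = 62
Root (Max): max(58.5, 53, 62) = 62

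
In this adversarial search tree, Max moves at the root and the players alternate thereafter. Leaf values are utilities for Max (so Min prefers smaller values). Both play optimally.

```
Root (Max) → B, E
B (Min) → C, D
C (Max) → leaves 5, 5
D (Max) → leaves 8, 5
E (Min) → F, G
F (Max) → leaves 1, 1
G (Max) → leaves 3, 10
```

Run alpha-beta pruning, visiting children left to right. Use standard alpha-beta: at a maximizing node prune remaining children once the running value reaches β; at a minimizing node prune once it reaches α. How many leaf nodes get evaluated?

5

C [α=-∞,β=+∞]: v=5
D [α=-∞,β=5]: v=8 after child 1 ≥ β → β-cutoff, skip 1
B [α=-∞,β=+∞]: v=5
F [α=5,β=+∞]: v=1
E [α=5,β=+∞]: v=1 after child 1 ≤ α → α-cutoff, skip 1
Root [α=-∞,β=+∞]: v=5
Leaves evaluated: 5 of 8.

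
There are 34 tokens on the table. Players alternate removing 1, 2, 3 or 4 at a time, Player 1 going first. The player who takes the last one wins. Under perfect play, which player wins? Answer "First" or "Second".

First

i:   0  1  2  3  4  5  6  7  8  9 10 11 12 13 14 15 16 17 18 19 20 21 22 23 24 25 26 27 28 29 30 31 32 33 34
     L  W  W  W  W  L  W  W  W  W  L  W  W  W  W  L  W  W  W  W  L  W  W  W  W  L  W  W  W  W  L  W  W  W  W
Position 34 is W, so the first player wins.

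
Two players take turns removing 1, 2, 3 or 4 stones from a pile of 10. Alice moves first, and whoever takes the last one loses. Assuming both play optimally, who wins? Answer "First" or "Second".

Mark each pile size as W (mover wins) or L (mover loses):
i:   0  1  2  3  4  5  6  7  8  9 10
     W  L  W  W  W  W  L  W  W  W  W
Position 10 is W, so the first player wins.

First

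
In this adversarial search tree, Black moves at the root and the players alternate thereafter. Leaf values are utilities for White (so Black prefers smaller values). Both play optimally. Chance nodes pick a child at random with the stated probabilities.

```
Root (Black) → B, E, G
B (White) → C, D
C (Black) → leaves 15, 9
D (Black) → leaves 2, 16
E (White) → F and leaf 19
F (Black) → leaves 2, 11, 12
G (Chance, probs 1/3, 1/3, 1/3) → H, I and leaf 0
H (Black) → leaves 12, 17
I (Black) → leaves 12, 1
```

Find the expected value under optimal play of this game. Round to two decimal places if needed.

C (Black): min(15, 9) = 9
D (Black): min(2, 16) = 2
B (White): max(9, 2) = 9
F (Black): min(2, 11, 12) = 2
E (White): max(2, 19) = 19
H (Black): min(12, 17) = 12
I (Black): min(12, 1) = 1
G (Chance): 1/3·12 + 1/3·1 + 1/3·0 = 4.33
Root (Black): min(9, 19, 4.33) = 4.33

4.33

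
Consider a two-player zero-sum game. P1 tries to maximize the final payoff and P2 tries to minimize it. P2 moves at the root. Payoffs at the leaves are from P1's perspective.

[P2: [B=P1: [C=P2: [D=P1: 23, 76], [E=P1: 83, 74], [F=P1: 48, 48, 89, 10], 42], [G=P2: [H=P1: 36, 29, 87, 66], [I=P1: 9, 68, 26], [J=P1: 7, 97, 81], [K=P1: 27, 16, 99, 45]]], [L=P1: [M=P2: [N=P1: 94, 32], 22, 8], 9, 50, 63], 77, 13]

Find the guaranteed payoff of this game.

D (P1): max(23, 76) = 76
E (P1): max(83, 74) = 83
F (P1): max(48, 48, 89, 10) = 89
C (P2): min(76, 83, 89, 42) = 42
H (P1): max(36, 29, 87, 66) = 87
I (P1): max(9, 68, 26) = 68
J (P1): max(7, 97, 81) = 97
K (P1): max(27, 16, 99, 45) = 99
G (P2): min(87, 68, 97, 99) = 68
B (P1): max(42, 68) = 68
N (P1): max(94, 32) = 94
M (P2): min(94, 22, 8) = 8
L (P1): max(8, 9, 50, 63) = 63
Root (P2): min(68, 63, 77, 13) = 13

13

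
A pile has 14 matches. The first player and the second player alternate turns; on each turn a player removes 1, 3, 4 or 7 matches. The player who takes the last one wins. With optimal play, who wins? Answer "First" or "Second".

First

Compute winning (W) and losing (L) positions by backward induction:
i:   0  1  2  3  4  5  6  7  8  9 10 11 12 13 14
     L  W  L  W  W  W  W  W  L  W  L  W  W  W  W
Position 14 is W, so the first player wins.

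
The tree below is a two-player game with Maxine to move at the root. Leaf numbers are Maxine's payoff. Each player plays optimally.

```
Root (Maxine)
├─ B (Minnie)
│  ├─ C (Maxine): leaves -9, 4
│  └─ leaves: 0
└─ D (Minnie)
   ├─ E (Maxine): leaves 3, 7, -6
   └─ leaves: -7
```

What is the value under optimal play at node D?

E: max(3, 7, -6) = 7
D: min(7, -7) = -7

-7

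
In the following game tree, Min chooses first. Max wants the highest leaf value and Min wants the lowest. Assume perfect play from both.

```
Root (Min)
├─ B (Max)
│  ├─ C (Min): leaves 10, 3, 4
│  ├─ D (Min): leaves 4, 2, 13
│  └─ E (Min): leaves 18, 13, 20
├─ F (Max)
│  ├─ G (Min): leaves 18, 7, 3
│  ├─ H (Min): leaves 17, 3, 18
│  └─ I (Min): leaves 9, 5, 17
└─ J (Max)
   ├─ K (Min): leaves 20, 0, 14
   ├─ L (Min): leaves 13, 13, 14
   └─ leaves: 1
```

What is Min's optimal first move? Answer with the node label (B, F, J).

C (Min): min(10, 3, 4) = 3
D (Min): min(4, 2, 13) = 2
E (Min): min(18, 13, 20) = 13
B (Max): max(3, 2, 13) = 13
G (Min): min(18, 7, 3) = 3
H (Min): min(17, 3, 18) = 3
I (Min): min(9, 5, 17) = 5
F (Max): max(3, 3, 5) = 5
K (Min): min(20, 0, 14) = 0
L (Min): min(13, 13, 14) = 13
J (Max): max(0, 13, 1) = 13
Root (Min): min(13, 5, 13) = 5
Min picks the child with the lowest value: F (value 5).

F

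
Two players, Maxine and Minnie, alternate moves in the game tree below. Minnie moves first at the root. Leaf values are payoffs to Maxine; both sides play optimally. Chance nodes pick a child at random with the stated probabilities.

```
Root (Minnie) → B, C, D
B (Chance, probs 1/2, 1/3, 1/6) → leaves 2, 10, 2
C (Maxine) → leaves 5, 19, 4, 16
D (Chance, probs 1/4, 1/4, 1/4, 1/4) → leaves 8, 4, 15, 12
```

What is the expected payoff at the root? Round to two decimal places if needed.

B (Chance): 1/2·2 + 1/3·10 + 1/6·2 = 4.67
C (Maxine): max(5, 19, 4, 16) = 19
D (Chance): 1/4·8 + 1/4·4 + 1/4·15 + 1/4·12 = 9.75
Root (Minnie): min(4.67, 19, 9.75) = 4.67

4.67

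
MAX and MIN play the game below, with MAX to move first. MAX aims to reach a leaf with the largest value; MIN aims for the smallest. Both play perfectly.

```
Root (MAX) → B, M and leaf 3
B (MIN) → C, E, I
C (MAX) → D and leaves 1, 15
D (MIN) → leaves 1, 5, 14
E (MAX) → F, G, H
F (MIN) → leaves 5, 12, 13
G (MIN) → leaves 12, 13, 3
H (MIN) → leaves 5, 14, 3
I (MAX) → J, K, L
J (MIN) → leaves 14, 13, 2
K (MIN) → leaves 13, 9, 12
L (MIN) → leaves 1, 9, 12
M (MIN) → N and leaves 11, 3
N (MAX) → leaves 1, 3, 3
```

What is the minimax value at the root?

5

D (MIN): min(1, 5, 14) = 1
C (MAX): max(1, 1, 15) = 15
F (MIN): min(5, 12, 13) = 5
G (MIN): min(12, 13, 3) = 3
H (MIN): min(5, 14, 3) = 3
E (MAX): max(5, 3, 3) = 5
J (MIN): min(14, 13, 2) = 2
K (MIN): min(13, 9, 12) = 9
L (MIN): min(1, 9, 12) = 1
I (MAX): max(2, 9, 1) = 9
B (MIN): min(15, 5, 9) = 5
N (MAX): max(1, 3, 3) = 3
M (MIN): min(3, 11, 3) = 3
Root (MAX): max(5, 3, 3) = 5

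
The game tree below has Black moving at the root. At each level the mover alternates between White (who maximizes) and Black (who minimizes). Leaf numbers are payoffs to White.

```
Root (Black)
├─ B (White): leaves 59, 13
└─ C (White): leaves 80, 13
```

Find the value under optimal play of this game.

59

B (White): max(59, 13) = 59
C (White): max(80, 13) = 80
Root (Black): min(59, 80) = 59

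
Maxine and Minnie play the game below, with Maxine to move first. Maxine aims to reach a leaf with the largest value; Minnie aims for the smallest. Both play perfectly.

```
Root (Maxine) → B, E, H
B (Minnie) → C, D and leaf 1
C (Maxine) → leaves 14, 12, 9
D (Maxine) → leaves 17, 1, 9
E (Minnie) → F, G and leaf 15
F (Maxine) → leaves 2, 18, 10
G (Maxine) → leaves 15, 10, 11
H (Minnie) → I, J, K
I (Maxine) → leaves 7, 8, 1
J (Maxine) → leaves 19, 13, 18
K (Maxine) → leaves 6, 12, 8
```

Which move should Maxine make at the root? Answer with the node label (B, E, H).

E

C (Maxine): max(14, 12, 9) = 14
D (Maxine): max(17, 1, 9) = 17
B (Minnie): min(14, 17, 1) = 1
F (Maxine): max(2, 18, 10) = 18
G (Maxine): max(15, 10, 11) = 15
E (Minnie): min(18, 15, 15) = 15
I (Maxine): max(7, 8, 1) = 8
J (Maxine): max(19, 13, 18) = 19
K (Maxine): max(6, 12, 8) = 12
H (Minnie): min(8, 19, 12) = 8
Root (Maxine): max(1, 15, 8) = 15
Maxine picks the child with the highest value: E (value 15).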